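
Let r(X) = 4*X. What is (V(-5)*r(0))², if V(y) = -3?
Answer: 0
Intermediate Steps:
(V(-5)*r(0))² = (-12*0)² = (-3*0)² = 0² = 0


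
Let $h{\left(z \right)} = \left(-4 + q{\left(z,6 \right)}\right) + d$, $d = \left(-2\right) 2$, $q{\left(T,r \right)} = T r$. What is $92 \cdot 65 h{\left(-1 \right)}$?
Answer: $-83720$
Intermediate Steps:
$d = -4$
$h{\left(z \right)} = -8 + 6 z$ ($h{\left(z \right)} = \left(-4 + z 6\right) - 4 = \left(-4 + 6 z\right) - 4 = -8 + 6 z$)
$92 \cdot 65 h{\left(-1 \right)} = 92 \cdot 65 \left(-8 + 6 \left(-1\right)\right) = 5980 \left(-8 - 6\right) = 5980 \left(-14\right) = -83720$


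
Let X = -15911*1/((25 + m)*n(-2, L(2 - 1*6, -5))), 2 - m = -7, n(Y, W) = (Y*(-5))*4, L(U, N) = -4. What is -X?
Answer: 15911/1360 ≈ 11.699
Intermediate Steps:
n(Y, W) = -20*Y (n(Y, W) = -5*Y*4 = -20*Y)
m = 9 (m = 2 - 1*(-7) = 2 + 7 = 9)
X = -15911/1360 (X = -15911*1/(40*(25 + 9)) = -15911/(40*34) = -15911/1360 ≈ -11.699)
-X = -1*(-15911/1360) = 15911/1360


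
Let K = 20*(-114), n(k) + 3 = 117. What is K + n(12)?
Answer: -2166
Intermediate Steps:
n(k) = 114 (n(k) = -3 + 117 = 114)
K = -2280
K + n(12) = -2280 + 114 = -2166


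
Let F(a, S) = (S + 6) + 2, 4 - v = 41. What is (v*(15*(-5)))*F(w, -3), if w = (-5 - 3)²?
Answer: 13875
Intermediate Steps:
v = -37 (v = 4 - 1*41 = 4 - 41 = -37)
w = 64 (w = (-8)² = 64)
F(a, S) = 8 + S (F(a, S) = (6 + S) + 2 = 8 + S)
(v*(15*(-5)))*F(w, -3) = (-555*(-5))*(8 - 3) = -37*(-75)*5 = 2775*5 = 13875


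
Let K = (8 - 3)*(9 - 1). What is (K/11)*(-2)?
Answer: -80/11 ≈ -7.2727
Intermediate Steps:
K = 40 (K = 5*8 = 40)
(K/11)*(-2) = (40/11)*(-2) = -80/11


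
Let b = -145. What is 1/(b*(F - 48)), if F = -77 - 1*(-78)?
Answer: 1/6815 ≈ 0.00014674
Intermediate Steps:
F = 1 (F = -77 + 78 = 1)
1/(b*(F - 48)) = 1/(-145*(1 - 48)) = 1/(-145*(-47)) = 1/6815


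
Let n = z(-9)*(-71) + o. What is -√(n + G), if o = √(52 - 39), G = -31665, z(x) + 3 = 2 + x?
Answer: -I*√(30955 - √13) ≈ -175.93*I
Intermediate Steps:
z(x) = -1 + x (z(x) = -3 + (2 + x) = -1 + x)
o = √13 ≈ 3.6056
n = 710 + √13 (n = (-1 - 9)*(-71) + √13 = -10*(-71) + √13 = 710 + √13 ≈ 713.61)
-√(n + G) = -√((710 + √13) - 31665) = -√(-30955 + √13)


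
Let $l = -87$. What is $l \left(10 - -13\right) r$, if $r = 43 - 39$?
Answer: $-8004$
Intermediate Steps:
$r = 4$ ($r = 43 - 39 = 4$)
$l \left(10 - -13\right) r = - 87 \left(10 - -13\right) 4 = - 87 \left(10 + 13\right) 4 = \left(-87\right) 23 \cdot 4 = \left(-2001\right) 4 = -8004$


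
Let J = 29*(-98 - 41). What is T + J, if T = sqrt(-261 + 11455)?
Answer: -4031 + sqrt(11194) ≈ -3925.2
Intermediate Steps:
J = -4031 (J = 29*(-139) = -4031)
T = sqrt(11194) ≈ 105.80
T + J = sqrt(11194) - 4031 = -4031 + sqrt(11194)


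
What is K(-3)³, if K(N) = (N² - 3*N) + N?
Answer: 3375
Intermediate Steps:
K(N) = N² - 2*N
K(-3)³ = (-3*(-2 - 3))³ = (-3*(-5))³ = 15³ = 3375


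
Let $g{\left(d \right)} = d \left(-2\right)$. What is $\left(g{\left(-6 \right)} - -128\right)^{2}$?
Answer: $19600$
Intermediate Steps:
$g{\left(d \right)} = - 2 d$
$\left(g{\left(-6 \right)} - -128\right)^{2} = \left(\left(-2\right) \left(-6\right) - -128\right)^{2} = \left(12 + 128\right)^{2} = 140^{2} = 19600$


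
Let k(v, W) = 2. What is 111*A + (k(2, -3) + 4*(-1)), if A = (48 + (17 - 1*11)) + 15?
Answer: 7657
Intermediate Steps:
A = 69 (A = (48 + (17 - 11)) + 15 = (48 + 6) + 15 = 54 + 15 = 69)
111*A + (k(2, -3) + 4*(-1)) = 111*69 + (2 + 4*(-1)) = 7659 + (2 - 4) = 7659 - 2 = 7657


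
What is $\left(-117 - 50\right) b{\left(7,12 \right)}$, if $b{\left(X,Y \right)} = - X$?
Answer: $1169$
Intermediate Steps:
$\left(-117 - 50\right) b{\left(7,12 \right)} = \left(-117 - 50\right) \left(\left(-1\right) 7\right) = \left(-167\right) \left(-7\right) = 1169$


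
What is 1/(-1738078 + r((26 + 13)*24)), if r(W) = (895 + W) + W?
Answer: -1/1735311 ≈ -5.7627e-7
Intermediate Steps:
r(W) = 895 + 2*W
1/(-1738078 + r((26 + 13)*24)) = 1/(-1738078 + (895 + 2*((26 + 13)*24))) = 1/(-1738078 + (895 + 2*(39*24))) = 1/(-1738078 + (895 + 2*936)) = 1/(-1738078 + (895 + 1872)) = 1/(-1738078 + 2767) = 1/(-1735311) = -1/1735311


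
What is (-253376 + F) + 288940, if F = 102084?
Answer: 137648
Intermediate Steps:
(-253376 + F) + 288940 = (-253376 + 102084) + 288940 = -151292 + 288940 = 137648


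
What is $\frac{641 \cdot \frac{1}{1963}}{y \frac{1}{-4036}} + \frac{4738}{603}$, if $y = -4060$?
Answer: $\frac{9830206117}{1201444335} \approx 8.182$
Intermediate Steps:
$\frac{641 \cdot \frac{1}{1963}}{y \frac{1}{-4036}} + \frac{4738}{603} = \frac{641 \cdot \frac{1}{1963}}{\left(-4060\right) \frac{1}{-4036}} + \frac{4738}{603} = \frac{641 \cdot \frac{1}{1963}}{\left(-4060\right) \left(- \frac{1}{4036}\right)} + 4738 \cdot \frac{1}{603} = \frac{641}{1963 \cdot \frac{1015}{1009}} + \frac{4738}{603} = \frac{641}{1963} \cdot \frac{1009}{1015} + \frac{4738}{603} = \frac{646769}{1992445} + \frac{4738}{603} = \frac{9830206117}{1201444335}$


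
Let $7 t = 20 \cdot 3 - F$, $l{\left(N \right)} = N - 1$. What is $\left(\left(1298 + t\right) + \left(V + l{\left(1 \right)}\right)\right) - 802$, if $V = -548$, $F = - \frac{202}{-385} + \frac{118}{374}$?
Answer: $- \frac{1995179}{45815} \approx -43.549$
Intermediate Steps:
$l{\left(N \right)} = -1 + N$ ($l{\left(N \right)} = N - 1 = -1 + N$)
$F = \frac{5499}{6545}$ ($F = \left(-202\right) \left(- \frac{1}{385}\right) + 118 \cdot \frac{1}{374} = \frac{202}{385} + \frac{59}{187} = \frac{5499}{6545} \approx 0.84018$)
$t = \frac{387201}{45815}$ ($t = \frac{20 \cdot 3 - \frac{5499}{6545}}{7} = \frac{60 - \frac{5499}{6545}}{7} = \frac{1}{7} \cdot \frac{387201}{6545} = \frac{387201}{45815} \approx 8.4514$)
$\left(\left(1298 + t\right) + \left(V + l{\left(1 \right)}\right)\right) - 802 = \left(\left(1298 + \frac{387201}{45815}\right) + \left(-548 + \left(-1 + 1\right)\right)\right) - 802 = \left(\frac{59855071}{45815} + \left(-548 + 0\right)\right) - 802 = \left(\frac{59855071}{45815} - 548\right) - 802 = \frac{34748451}{45815} - 802 = - \frac{1995179}{45815}$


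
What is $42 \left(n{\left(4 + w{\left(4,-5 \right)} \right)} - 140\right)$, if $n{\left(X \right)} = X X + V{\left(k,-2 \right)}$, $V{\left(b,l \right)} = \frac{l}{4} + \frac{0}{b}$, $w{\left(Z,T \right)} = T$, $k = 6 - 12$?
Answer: $-5859$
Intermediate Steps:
$k = -6$ ($k = 6 - 12 = -6$)
$V{\left(b,l \right)} = \frac{l}{4}$ ($V{\left(b,l \right)} = l \frac{1}{4} + 0 = \frac{l}{4} + 0 = \frac{l}{4}$)
$n{\left(X \right)} = - \frac{1}{2} + X^{2}$ ($n{\left(X \right)} = X X + \frac{1}{4} \left(-2\right) = X^{2} - \frac{1}{2} = - \frac{1}{2} + X^{2}$)
$42 \left(n{\left(4 + w{\left(4,-5 \right)} \right)} - 140\right) = 42 \left(\left(- \frac{1}{2} + \left(4 - 5\right)^{2}\right) - 140\right) = 42 \left(\left(- \frac{1}{2} + \left(-1\right)^{2}\right) - 140\right) = 42 \left(\left(- \frac{1}{2} + 1\right) - 140\right) = 42 \left(\frac{1}{2} - 140\right) = 42 \left(- \frac{279}{2}\right) = -5859$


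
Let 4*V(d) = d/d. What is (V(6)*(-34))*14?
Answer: -119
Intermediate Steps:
V(d) = 1/4 (V(d) = (d/d)/4 = (1/4)*1 = 1/4)
(V(6)*(-34))*14 = ((1/4)*(-34))*14 = -17/2*14 = -119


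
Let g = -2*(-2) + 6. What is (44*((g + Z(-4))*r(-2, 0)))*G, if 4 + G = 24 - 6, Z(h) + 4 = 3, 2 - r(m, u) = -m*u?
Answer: 11088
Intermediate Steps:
g = 10 (g = 4 + 6 = 10)
r(m, u) = 2 + m*u (r(m, u) = 2 - (-1)*m*u = 2 + m*u)
Z(h) = -1 (Z(h) = -4 + 3 = -1)
G = 14 (G = -4 + (24 - 6) = -4 + 18 = 14)
(44*((g + Z(-4))*r(-2, 0)))*G = (44*((10 - 1)*(2 - 2*0)))*14 = (44*(9*(2 + 0)))*14 = (44*(9*2))*14 = (44*18)*14 = 792*14 = 11088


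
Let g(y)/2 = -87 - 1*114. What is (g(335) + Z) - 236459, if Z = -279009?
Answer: -515870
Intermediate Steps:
g(y) = -402 (g(y) = 2*(-87 - 1*114) = 2*(-87 - 114) = 2*(-201) = -402)
(g(335) + Z) - 236459 = (-402 - 279009) - 236459 = -279411 - 236459 = -515870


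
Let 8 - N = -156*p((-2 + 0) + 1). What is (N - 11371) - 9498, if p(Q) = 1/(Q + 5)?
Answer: -20822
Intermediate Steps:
p(Q) = 1/(5 + Q)
N = 47 (N = 8 - (-156)/(5 + ((-2 + 0) + 1)) = 8 - (-156)/(5 + (-2 + 1)) = 8 - (-156)/(5 - 1) = 8 - (-156)/4 = 8 - 1*(-39) = 8 + 39 = 47)
(N - 11371) - 9498 = (47 - 11371) - 9498 = -11324 - 9498 = -20822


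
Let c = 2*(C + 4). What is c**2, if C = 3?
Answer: 196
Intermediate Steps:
c = 14 (c = 2*(3 + 4) = 2*7 = 14)
c**2 = 14**2 = 196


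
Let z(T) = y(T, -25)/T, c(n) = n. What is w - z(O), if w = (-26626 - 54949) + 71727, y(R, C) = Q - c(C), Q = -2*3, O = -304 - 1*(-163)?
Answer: -1388549/141 ≈ -9847.9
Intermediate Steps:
O = -141 (O = -304 + 163 = -141)
Q = -6
y(R, C) = -6 - C
z(T) = 19/T (z(T) = (-6 - 1*(-25))/T = (-6 + 25)/T = 19/T)
w = -9848 (w = -81575 + 71727 = -9848)
w - z(O) = -9848 - 19/(-141) = -9848 - 19*(-1)/141 = -9848 - 1*(-19/141) = -9848 + 19/141 = -1388549/141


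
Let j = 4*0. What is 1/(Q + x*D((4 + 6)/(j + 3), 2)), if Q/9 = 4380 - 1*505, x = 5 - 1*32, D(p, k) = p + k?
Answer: 1/34731 ≈ 2.8793e-5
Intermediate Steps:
j = 0
D(p, k) = k + p
x = -27 (x = 5 - 32 = -27)
Q = 34875 (Q = 9*(4380 - 1*505) = 9*(4380 - 505) = 9*3875 = 34875)
1/(Q + x*D((4 + 6)/(j + 3), 2)) = 1/(34875 - 27*(2 + (4 + 6)/(0 + 3))) = 1/(34875 - 27*(2 + 10/3)) = 1/(34875 - 27*16/3) = 1/(34875 - 144) = 1/34731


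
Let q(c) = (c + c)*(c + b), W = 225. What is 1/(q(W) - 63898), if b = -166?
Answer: -1/37348 ≈ -2.6775e-5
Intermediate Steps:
q(c) = 2*c*(-166 + c) (q(c) = (c + c)*(c - 166) = (2*c)*(-166 + c) = 2*c*(-166 + c))
1/(q(W) - 63898) = 1/(2*225*(-166 + 225) - 63898) = 1/(2*225*59 - 63898) = 1/(26550 - 63898) = 1/(-37348) = -1/37348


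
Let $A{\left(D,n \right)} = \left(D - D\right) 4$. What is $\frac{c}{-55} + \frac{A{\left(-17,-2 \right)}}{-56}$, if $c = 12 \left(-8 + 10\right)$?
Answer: $- \frac{24}{55} \approx -0.43636$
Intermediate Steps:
$c = 24$ ($c = 12 \cdot 2 = 24$)
$A{\left(D,n \right)} = 0$ ($A{\left(D,n \right)} = 0 \cdot 4 = 0$)
$\frac{c}{-55} + \frac{A{\left(-17,-2 \right)}}{-56} = \frac{24}{-55} + \frac{0}{-56} = 24 \left(- \frac{1}{55}\right) + 0 \left(- \frac{1}{56}\right) = - \frac{24}{55} + 0 = - \frac{24}{55}$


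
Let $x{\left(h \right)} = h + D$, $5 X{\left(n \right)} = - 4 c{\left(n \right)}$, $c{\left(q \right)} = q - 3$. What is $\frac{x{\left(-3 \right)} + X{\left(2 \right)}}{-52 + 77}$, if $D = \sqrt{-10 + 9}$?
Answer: $- \frac{11}{125} + \frac{i}{25} \approx -0.088 + 0.04 i$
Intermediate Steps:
$c{\left(q \right)} = -3 + q$ ($c{\left(q \right)} = q - 3 = -3 + q$)
$D = i$ ($D = \sqrt{-1} = i \approx 1.0 i$)
$X{\left(n \right)} = \frac{12}{5} - \frac{4 n}{5}$ ($X{\left(n \right)} = \frac{\left(-4\right) \left(-3 + n\right)}{5} = \frac{12 - 4 n}{5} = \frac{12}{5} - \frac{4 n}{5}$)
$x{\left(h \right)} = i + h$ ($x{\left(h \right)} = h + i = i + h$)
$\frac{x{\left(-3 \right)} + X{\left(2 \right)}}{-52 + 77} = \frac{\left(i - 3\right) + \left(\frac{12}{5} - \frac{8}{5}\right)}{-52 + 77} = \frac{\left(-3 + i\right) + \left(\frac{12}{5} - \frac{8}{5}\right)}{25} = \left(\left(-3 + i\right) + \frac{4}{5}\right) \frac{1}{25} = \left(- \frac{11}{5} + i\right) \frac{1}{25} = - \frac{11}{125} + \frac{i}{25}$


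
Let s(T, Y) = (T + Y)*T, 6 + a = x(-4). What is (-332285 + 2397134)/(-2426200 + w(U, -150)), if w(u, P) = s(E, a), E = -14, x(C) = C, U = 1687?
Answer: -2064849/2425864 ≈ -0.85118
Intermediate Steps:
a = -10 (a = -6 - 4 = -10)
s(T, Y) = T*(T + Y)
w(u, P) = 336 (w(u, P) = -14*(-14 - 10) = -14*(-24) = 336)
(-332285 + 2397134)/(-2426200 + w(U, -150)) = (-332285 + 2397134)/(-2426200 + 336) = 2064849/(-2425864) = 2064849*(-1/2425864) = -2064849/2425864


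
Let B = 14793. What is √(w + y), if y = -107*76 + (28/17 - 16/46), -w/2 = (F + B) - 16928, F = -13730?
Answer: √3607884466/391 ≈ 153.62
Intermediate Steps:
w = 31730 (w = -2*((-13730 + 14793) - 16928) = -2*(1063 - 16928) = -2*(-15865) = 31730)
y = -3179104/391 (y = -8132 + (28*(1/17) - 16*1/46) = -8132 + (28/17 - 8/23) = -8132 + 508/391 = -3179104/391 ≈ -8130.7)
√(w + y) = √(31730 - 3179104/391) = √(9227326/391) = √3607884466/391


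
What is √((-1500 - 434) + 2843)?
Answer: 3*√101 ≈ 30.150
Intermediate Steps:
√((-1500 - 434) + 2843) = √(-1934 + 2843) = √909 = 3*√101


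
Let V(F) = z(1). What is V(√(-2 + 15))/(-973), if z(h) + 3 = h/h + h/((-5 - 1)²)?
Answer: 71/35028 ≈ 0.0020269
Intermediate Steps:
z(h) = -2 + h/36 (z(h) = -3 + (h/h + h/((-5 - 1)²)) = -3 + (1 + h/((-6)²)) = -3 + (1 + h/36) = -2 + h/36)
V(F) = -71/36 (V(F) = -2 + (1/36)*1 = -2 + 1/36 = -71/36)
V(√(-2 + 15))/(-973) = -71/36/(-973) = -71/36*(-1/973) = 71/35028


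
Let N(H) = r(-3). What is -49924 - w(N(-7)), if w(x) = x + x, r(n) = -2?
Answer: -49920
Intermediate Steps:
N(H) = -2
w(x) = 2*x
-49924 - w(N(-7)) = -49924 - 2*(-2) = -49924 - 1*(-4) = -49924 + 4 = -49920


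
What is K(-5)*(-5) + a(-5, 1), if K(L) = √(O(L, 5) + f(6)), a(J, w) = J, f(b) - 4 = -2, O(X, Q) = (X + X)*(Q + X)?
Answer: -5 - 5*√2 ≈ -12.071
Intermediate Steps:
O(X, Q) = 2*X*(Q + X) (O(X, Q) = (2*X)*(Q + X) = 2*X*(Q + X))
f(b) = 2 (f(b) = 4 - 2 = 2)
K(L) = √(2 + 2*L*(5 + L)) (K(L) = √(2*L*(5 + L) + 2) = √(2 + 2*L*(5 + L)))
K(-5)*(-5) + a(-5, 1) = (√2*√(1 - 5*(5 - 5)))*(-5) - 5 = (√2*√(1 - 5*0))*(-5) - 5 = (√2*√(1 + 0))*(-5) - 5 = (√2*√1)*(-5) - 5 = (√2*1)*(-5) - 5 = √2*(-5) - 5 = -5*√2 - 5 = -5 - 5*√2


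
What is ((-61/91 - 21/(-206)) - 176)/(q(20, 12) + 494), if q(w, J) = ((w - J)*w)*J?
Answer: -194703/2661932 ≈ -0.073143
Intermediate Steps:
q(w, J) = J*w*(w - J) (q(w, J) = (w*(w - J))*J = J*w*(w - J))
((-61/91 - 21/(-206)) - 176)/(q(20, 12) + 494) = ((-61/91 - 21/(-206)) - 176)/(12*20*(20 - 1*12) + 494) = ((-61*1/91 - 21*(-1/206)) - 176)/(12*20*(20 - 12) + 494) = ((-61/91 + 21/206) - 176)/(12*20*8 + 494) = (-10655/18746 - 176)/(1920 + 494) = -3309951/18746/2414 = -3309951/18746*1/2414 = -194703/2661932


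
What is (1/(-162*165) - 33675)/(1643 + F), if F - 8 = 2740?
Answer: -900132751/117371430 ≈ -7.6691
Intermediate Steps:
F = 2748 (F = 8 + 2740 = 2748)
(1/(-162*165) - 33675)/(1643 + F) = (1/(-162*165) - 33675)/(1643 + 2748) = (1/(-26730) - 33675)/4391 = (-1/26730 - 33675)*(1/4391) = -900132751/26730*1/4391 = -900132751/117371430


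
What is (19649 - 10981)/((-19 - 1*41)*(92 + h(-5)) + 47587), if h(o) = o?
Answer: 8668/42367 ≈ 0.20459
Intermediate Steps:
(19649 - 10981)/((-19 - 1*41)*(92 + h(-5)) + 47587) = (19649 - 10981)/((-19 - 1*41)*(92 - 5) + 47587) = 8668/((-19 - 41)*87 + 47587) = 8668/(-60*87 + 47587) = 8668/(-5220 + 47587) = 8668/42367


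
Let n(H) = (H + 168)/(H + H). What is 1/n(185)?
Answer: 370/353 ≈ 1.0482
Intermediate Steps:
n(H) = (168 + H)/(2*H) (n(H) = (168 + H)/((2*H)) = (168 + H)*(1/(2*H)) = (168 + H)/(2*H))
1/n(185) = 1/((½)*(168 + 185)/185) = 1/((½)*(1/185)*353) = 1/(353/370) = 370/353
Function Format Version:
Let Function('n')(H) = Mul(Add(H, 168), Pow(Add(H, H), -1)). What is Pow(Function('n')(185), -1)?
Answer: Rational(370, 353) ≈ 1.0482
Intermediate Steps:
Function('n')(H) = Mul(Rational(1, 2), Pow(H, -1), Add(168, H)) (Function('n')(H) = Mul(Add(168, H), Pow(Mul(2, H), -1)) = Mul(Add(168, H), Mul(Rational(1, 2), Pow(H, -1))) = Mul(Rational(1, 2), Pow(H, -1), Add(168, H)))
Pow(Function('n')(185), -1) = Pow(Mul(Rational(1, 2), Pow(185, -1), Add(168, 185)), -1) = Pow(Mul(Rational(1, 2), Rational(1, 185), 353), -1) = Pow(Rational(353, 370), -1) = Rational(370, 353)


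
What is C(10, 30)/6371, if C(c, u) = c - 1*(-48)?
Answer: 58/6371 ≈ 0.0091037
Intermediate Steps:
C(c, u) = 48 + c (C(c, u) = c + 48 = 48 + c)
C(10, 30)/6371 = (48 + 10)/6371 = 58*(1/6371) = 58/6371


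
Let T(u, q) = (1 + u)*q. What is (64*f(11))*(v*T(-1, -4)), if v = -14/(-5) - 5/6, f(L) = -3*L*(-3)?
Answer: 0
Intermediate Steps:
T(u, q) = q*(1 + u)
f(L) = 9*L
v = 59/30 (v = -14*(-⅕) - 5*⅙ = 14/5 - ⅚ = 59/30 ≈ 1.9667)
(64*f(11))*(v*T(-1, -4)) = (64*(9*11))*(59*(-4*(1 - 1))/30) = (64*99)*(59*(-4*0)/30) = 6336*((59/30)*0) = 6336*0 = 0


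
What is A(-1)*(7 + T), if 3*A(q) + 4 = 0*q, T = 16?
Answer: -92/3 ≈ -30.667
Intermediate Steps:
A(q) = -4/3 (A(q) = -4/3 + (0*q)/3 = -4/3 + (⅓)*0 = -4/3 + 0 = -4/3)
A(-1)*(7 + T) = -4*(7 + 16)/3 = -4/3*23 = -92/3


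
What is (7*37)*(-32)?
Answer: -8288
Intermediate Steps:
(7*37)*(-32) = 259*(-32) = -8288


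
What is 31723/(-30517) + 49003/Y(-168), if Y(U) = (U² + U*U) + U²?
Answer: -1190625305/2583935424 ≈ -0.46078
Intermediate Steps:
Y(U) = 3*U² (Y(U) = (U² + U²) + U² = 2*U² + U² = 3*U²)
31723/(-30517) + 49003/Y(-168) = 31723/(-30517) + 49003/((3*(-168)²)) = 31723*(-1/30517) + 49003/((3*28224)) = -31723/30517 + 49003/84672 = -1190625305/2583935424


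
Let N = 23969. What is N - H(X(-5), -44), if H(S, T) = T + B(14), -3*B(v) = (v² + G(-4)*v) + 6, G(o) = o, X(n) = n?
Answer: 72185/3 ≈ 24062.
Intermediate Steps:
B(v) = -2 - v²/3 + 4*v/3 (B(v) = -((v² - 4*v) + 6)/3 = -(6 + v² - 4*v)/3 = -2 - v²/3 + 4*v/3)
H(S, T) = -146/3 + T (H(S, T) = T + (-2 - ⅓*14² + (4/3)*14) = T + (-2 - ⅓*196 + 56/3) = T + (-2 - 196/3 + 56/3) = T - 146/3 = -146/3 + T)
N - H(X(-5), -44) = 23969 - (-146/3 - 44) = 23969 - 1*(-278/3) = 23969 + 278/3 = 72185/3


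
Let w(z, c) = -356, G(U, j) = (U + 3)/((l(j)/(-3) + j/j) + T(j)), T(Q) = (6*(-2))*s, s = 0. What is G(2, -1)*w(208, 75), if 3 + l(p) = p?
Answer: -5340/7 ≈ -762.86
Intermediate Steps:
l(p) = -3 + p
T(Q) = 0 (T(Q) = (6*(-2))*0 = -12*0 = 0)
G(U, j) = (3 + U)/(2 - j/3) (G(U, j) = (U + 3)/(((-3 + j)/(-3) + j/j) + 0) = (3 + U)/(((-3 + j)*(-⅓) + 1) + 0) = (3 + U)/(((1 - j/3) + 1) + 0) = (3 + U)/((2 - j/3) + 0) = (3 + U)/(2 - j/3))
G(2, -1)*w(208, 75) = (3*(-3 - 1*2)/(-6 - 1))*(-356) = (3*(-3 - 2)/(-7))*(-356) = (3*(-⅐)*(-5))*(-356) = (15/7)*(-356) = -5340/7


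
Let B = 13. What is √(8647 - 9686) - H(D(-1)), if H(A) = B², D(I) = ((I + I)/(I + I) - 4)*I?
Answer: -169 + I*√1039 ≈ -169.0 + 32.234*I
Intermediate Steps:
D(I) = -3*I (D(I) = ((2*I)/((2*I)) - 4)*I = ((2*I)*(1/(2*I)) - 4)*I = (1 - 4)*I = -3*I)
H(A) = 169 (H(A) = 13² = 169)
√(8647 - 9686) - H(D(-1)) = √(8647 - 9686) - 1*169 = √(-1039) - 169 = I*√1039 - 169 = -169 + I*√1039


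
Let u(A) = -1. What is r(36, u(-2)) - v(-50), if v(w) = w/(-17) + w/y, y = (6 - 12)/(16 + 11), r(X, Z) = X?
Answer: -3263/17 ≈ -191.94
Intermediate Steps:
y = -2/9 (y = -6/27 = -6*1/27 = -2/9 ≈ -0.22222)
v(w) = -155*w/34 (v(w) = w/(-17) + w/(-2/9) = w*(-1/17) + w*(-9/2) = -w/17 - 9*w/2 = -155*w/34)
r(36, u(-2)) - v(-50) = 36 - (-155)*(-50)/34 = 36 - 1*3875/17 = 36 - 3875/17 = -3263/17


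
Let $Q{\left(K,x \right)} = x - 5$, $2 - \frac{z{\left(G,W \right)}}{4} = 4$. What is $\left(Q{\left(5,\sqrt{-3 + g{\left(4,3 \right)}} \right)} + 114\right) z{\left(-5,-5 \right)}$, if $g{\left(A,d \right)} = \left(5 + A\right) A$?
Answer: $-872 - 8 \sqrt{33} \approx -917.96$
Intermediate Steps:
$z{\left(G,W \right)} = -8$ ($z{\left(G,W \right)} = 8 - 16 = -8$)
$g{\left(A,d \right)} = A \left(5 + A\right)$
$Q{\left(K,x \right)} = -5 + x$ ($Q{\left(K,x \right)} = x - 5 = -5 + x$)
$\left(Q{\left(5,\sqrt{-3 + g{\left(4,3 \right)}} \right)} + 114\right) z{\left(-5,-5 \right)} = \left(\left(-5 + \sqrt{-3 + 4 \left(5 + 4\right)}\right) + 114\right) \left(-8\right) = \left(\left(-5 + \sqrt{-3 + 4 \cdot 9}\right) + 114\right) \left(-8\right) = \left(\left(-5 + \sqrt{-3 + 36}\right) + 114\right) \left(-8\right) = \left(\left(-5 + \sqrt{33}\right) + 114\right) \left(-8\right) = \left(109 + \sqrt{33}\right) \left(-8\right) = -872 - 8 \sqrt{33}$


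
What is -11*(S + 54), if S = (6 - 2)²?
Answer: -770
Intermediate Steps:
S = 16 (S = 4² = 16)
-11*(S + 54) = -11*(16 + 54) = -11*70 = -770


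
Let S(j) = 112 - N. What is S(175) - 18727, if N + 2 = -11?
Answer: -18602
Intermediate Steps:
N = -13 (N = -2 - 11 = -13)
S(j) = 125 (S(j) = 112 - 1*(-13) = 112 + 13 = 125)
S(175) - 18727 = 125 - 18727 = -18602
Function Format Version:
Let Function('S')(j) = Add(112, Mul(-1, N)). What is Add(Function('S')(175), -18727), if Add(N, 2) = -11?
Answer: -18602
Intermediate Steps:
N = -13 (N = Add(-2, -11) = -13)
Function('S')(j) = 125 (Function('S')(j) = Add(112, Mul(-1, -13)) = Add(112, 13) = 125)
Add(Function('S')(175), -18727) = Add(125, -18727) = -18602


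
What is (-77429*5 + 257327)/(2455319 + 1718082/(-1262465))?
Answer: -163890681370/3099752583253 ≈ -0.052872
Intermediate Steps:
(-77429*5 + 257327)/(2455319 + 1718082/(-1262465)) = (-387145 + 257327)/(2455319 + 1718082*(-1/1262465)) = -129818/(2455319 - 1718082/1262465) = -129818/3099752583253/1262465 = -129818*1262465/3099752583253 = -163890681370/3099752583253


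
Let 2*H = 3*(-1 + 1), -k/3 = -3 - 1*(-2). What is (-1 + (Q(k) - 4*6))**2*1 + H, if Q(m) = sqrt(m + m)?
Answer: (25 - sqrt(6))**2 ≈ 508.53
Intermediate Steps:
k = 3 (k = -3*(-3 - 1*(-2)) = -3*(-3 + 2) = -3*(-1) = 3)
Q(m) = sqrt(2)*sqrt(m) (Q(m) = sqrt(2*m) = sqrt(2)*sqrt(m))
H = 0 (H = (3*(-1 + 1))/2 = (3*0)/2 = (1/2)*0 = 0)
(-1 + (Q(k) - 4*6))**2*1 + H = (-1 + (sqrt(2)*sqrt(3) - 4*6))**2*1 + 0 = (-1 + (sqrt(6) - 24))**2*1 + 0 = (-1 + (-24 + sqrt(6)))**2*1 + 0 = (-25 + sqrt(6))**2*1 + 0 = (-25 + sqrt(6))**2 + 0 = (-25 + sqrt(6))**2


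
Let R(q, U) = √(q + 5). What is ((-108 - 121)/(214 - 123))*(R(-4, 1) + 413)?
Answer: -94806/91 ≈ -1041.8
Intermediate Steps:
R(q, U) = √(5 + q)
((-108 - 121)/(214 - 123))*(R(-4, 1) + 413) = ((-108 - 121)/(214 - 123))*(√(5 - 4) + 413) = (-229/91)*(√1 + 413) = (-229*1/91)*(1 + 413) = -229/91*414 = -94806/91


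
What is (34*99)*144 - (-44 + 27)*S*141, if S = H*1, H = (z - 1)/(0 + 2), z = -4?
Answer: 957423/2 ≈ 4.7871e+5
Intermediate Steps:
H = -5/2 (H = (-4 - 1)/(0 + 2) = -5/2 ≈ -2.5000)
S = -5/2 (S = -5/2*1 = -5/2 ≈ -2.5000)
(34*99)*144 - (-44 + 27)*S*141 = (34*99)*144 - (-44 + 27)*(-5/2)*141 = 3366*144 - (-17*(-5/2))*141 = 484704 - 85*141/2 = 484704 - 1*11985/2 = 484704 - 11985/2 = 957423/2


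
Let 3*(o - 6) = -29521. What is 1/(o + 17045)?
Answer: 3/21632 ≈ 0.00013868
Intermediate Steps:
o = -29503/3 (o = 6 + (1/3)*(-29521) = 6 - 29521/3 = -29503/3 ≈ -9834.3)
1/(o + 17045) = 1/(-29503/3 + 17045) = 1/(21632/3) = 3/21632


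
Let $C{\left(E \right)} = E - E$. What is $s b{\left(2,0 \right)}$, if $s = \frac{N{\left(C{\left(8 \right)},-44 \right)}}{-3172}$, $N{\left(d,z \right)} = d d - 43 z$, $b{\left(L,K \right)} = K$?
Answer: $0$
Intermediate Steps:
$C{\left(E \right)} = 0$
$N{\left(d,z \right)} = d^{2} - 43 z$
$s = - \frac{473}{793}$ ($s = \frac{0^{2} - -1892}{-3172} = \left(0 + 1892\right) \left(- \frac{1}{3172}\right) = 1892 \left(- \frac{1}{3172}\right) = - \frac{473}{793} \approx -0.59647$)
$s b{\left(2,0 \right)} = \left(- \frac{473}{793}\right) 0 = 0$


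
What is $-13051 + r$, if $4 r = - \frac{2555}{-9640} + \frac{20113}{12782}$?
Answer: $- \frac{643227098259}{49287392} \approx -13051.0$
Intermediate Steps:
$r = \frac{22654733}{49287392}$ ($r = \frac{- \frac{2555}{-9640} + \frac{20113}{12782}}{4} = \frac{\left(-2555\right) \left(- \frac{1}{9640}\right) + 20113 \cdot \frac{1}{12782}}{4} = \frac{\frac{511}{1928} + \frac{20113}{12782}}{4} = \frac{1}{4} \cdot \frac{22654733}{12321848} = \frac{22654733}{49287392} \approx 0.45965$)
$-13051 + r = -13051 + \frac{22654733}{49287392} = - \frac{643227098259}{49287392}$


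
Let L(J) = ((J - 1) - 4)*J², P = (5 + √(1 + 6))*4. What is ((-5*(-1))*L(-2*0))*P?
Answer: 0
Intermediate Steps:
P = 20 + 4*√7 (P = (5 + √7)*4 = 20 + 4*√7 ≈ 30.583)
L(J) = J²*(-5 + J) (L(J) = ((-1 + J) - 4)*J² = (-5 + J)*J² = J²*(-5 + J))
((-5*(-1))*L(-2*0))*P = ((-5*(-1))*((-2*0)²*(-5 - 2*0)))*(20 + 4*√7) = (5*(0²*(-5 + 0)))*(20 + 4*√7) = (5*(0*(-5)))*(20 + 4*√7) = (5*0)*(20 + 4*√7) = 0*(20 + 4*√7) = 0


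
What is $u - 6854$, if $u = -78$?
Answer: $-6932$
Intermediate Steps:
$u - 6854 = -78 - 6854 = -6932$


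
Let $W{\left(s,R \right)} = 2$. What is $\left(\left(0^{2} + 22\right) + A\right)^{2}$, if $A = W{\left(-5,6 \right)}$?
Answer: $576$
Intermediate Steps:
$A = 2$
$\left(\left(0^{2} + 22\right) + A\right)^{2} = \left(\left(0^{2} + 22\right) + 2\right)^{2} = \left(\left(0 + 22\right) + 2\right)^{2} = \left(22 + 2\right)^{2} = 24^{2} = 576$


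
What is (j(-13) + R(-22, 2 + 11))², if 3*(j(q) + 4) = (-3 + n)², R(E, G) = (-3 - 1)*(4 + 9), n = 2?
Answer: 27889/9 ≈ 3098.8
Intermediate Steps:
R(E, G) = -52 (R(E, G) = -4*13 = -52)
j(q) = -11/3 (j(q) = -4 + (-3 + 2)²/3 = -4 + (⅓)*(-1)² = -4 + (⅓)*1 = -4 + ⅓ = -11/3)
(j(-13) + R(-22, 2 + 11))² = (-11/3 - 52)² = (-167/3)² = 27889/9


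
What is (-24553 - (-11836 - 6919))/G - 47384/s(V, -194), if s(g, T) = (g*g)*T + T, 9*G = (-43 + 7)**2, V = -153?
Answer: -3290628203/81747720 ≈ -40.253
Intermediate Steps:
G = 144 (G = (-43 + 7)**2/9 = (1/9)*(-36)**2 = (1/9)*1296 = 144)
s(g, T) = T + T*g**2 (s(g, T) = g**2*T + T = T*g**2 + T = T + T*g**2)
(-24553 - (-11836 - 6919))/G - 47384/s(V, -194) = (-24553 - (-11836 - 6919))/144 - 47384*(-1/(194*(1 + (-153)**2))) = (-24553 - 1*(-18755))*(1/144) - 47384*(-1/(194*(1 + 23409))) = (-24553 + 18755)*(1/144) - 47384/((-194*23410)) = -5798*1/144 - 47384/(-4541540) = -2899/72 - 47384*(-1/4541540) = -2899/72 + 11846/1135385 = -3290628203/81747720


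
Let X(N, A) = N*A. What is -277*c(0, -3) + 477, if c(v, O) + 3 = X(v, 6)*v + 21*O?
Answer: 18759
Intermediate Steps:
X(N, A) = A*N
c(v, O) = -3 + 6*v² + 21*O (c(v, O) = -3 + ((6*v)*v + 21*O) = -3 + (6*v² + 21*O) = -3 + 6*v² + 21*O)
-277*c(0, -3) + 477 = -277*(-3 + 6*0² + 21*(-3)) + 477 = -277*(-3 + 6*0 - 63) + 477 = -277*(-3 + 0 - 63) + 477 = -277*(-66) + 477 = 18282 + 477 = 18759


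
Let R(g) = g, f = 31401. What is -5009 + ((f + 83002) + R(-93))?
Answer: 109301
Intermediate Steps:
-5009 + ((f + 83002) + R(-93)) = -5009 + ((31401 + 83002) - 93) = -5009 + (114403 - 93) = -5009 + 114310 = 109301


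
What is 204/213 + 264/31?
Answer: 20852/2201 ≈ 9.4739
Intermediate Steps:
204/213 + 264/31 = 204*(1/213) + 264*(1/31) = 68/71 + 264/31 = 20852/2201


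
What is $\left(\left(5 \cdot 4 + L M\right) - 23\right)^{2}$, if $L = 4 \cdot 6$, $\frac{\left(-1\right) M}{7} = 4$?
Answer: $455625$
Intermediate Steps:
$M = -28$ ($M = \left(-7\right) 4 = -28$)
$L = 24$
$\left(\left(5 \cdot 4 + L M\right) - 23\right)^{2} = \left(\left(5 \cdot 4 + 24 \left(-28\right)\right) - 23\right)^{2} = \left(\left(20 - 672\right) - 23\right)^{2} = \left(-652 - 23\right)^{2} = \left(-675\right)^{2} = 455625$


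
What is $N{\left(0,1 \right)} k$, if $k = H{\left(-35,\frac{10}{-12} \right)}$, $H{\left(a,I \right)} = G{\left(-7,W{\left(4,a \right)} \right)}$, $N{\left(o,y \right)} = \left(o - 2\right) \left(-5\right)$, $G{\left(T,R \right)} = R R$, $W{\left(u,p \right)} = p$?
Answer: $12250$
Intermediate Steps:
$G{\left(T,R \right)} = R^{2}$
$N{\left(o,y \right)} = 10 - 5 o$ ($N{\left(o,y \right)} = \left(-2 + o\right) \left(-5\right) = 10 - 5 o$)
$H{\left(a,I \right)} = a^{2}$
$k = 1225$ ($k = \left(-35\right)^{2} = 1225$)
$N{\left(0,1 \right)} k = \left(10 - 0\right) 1225 = \left(10 + 0\right) 1225 = 10 \cdot 1225 = 12250$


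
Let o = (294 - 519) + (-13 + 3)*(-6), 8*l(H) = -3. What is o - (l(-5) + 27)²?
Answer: -55929/64 ≈ -873.89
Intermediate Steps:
l(H) = -3/8 (l(H) = (⅛)*(-3) = -3/8)
o = -165 (o = -225 - 10*(-6) = -225 + 60 = -165)
o - (l(-5) + 27)² = -165 - (-3/8 + 27)² = -165 - (213/8)² = -165 - 1*45369/64 = -165 - 45369/64 = -55929/64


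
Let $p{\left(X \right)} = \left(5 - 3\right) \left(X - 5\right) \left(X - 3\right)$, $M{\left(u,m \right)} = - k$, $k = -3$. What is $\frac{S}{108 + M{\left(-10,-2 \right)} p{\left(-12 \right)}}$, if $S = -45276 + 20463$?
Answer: $- \frac{2757}{182} \approx -15.148$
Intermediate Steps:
$M{\left(u,m \right)} = 3$ ($M{\left(u,m \right)} = \left(-1\right) \left(-3\right) = 3$)
$S = -24813$
$p{\left(X \right)} = 2 \left(-5 + X\right) \left(-3 + X\right)$
$\frac{S}{108 + M{\left(-10,-2 \right)} p{\left(-12 \right)}} = - \frac{24813}{108 + 3 \left(30 - -192 + 2 \left(-12\right)^{2}\right)} = - \frac{24813}{108 + 3 \left(30 + 192 + 2 \cdot 144\right)} = - \frac{24813}{108 + 3 \left(30 + 192 + 288\right)} = - \frac{24813}{108 + 3 \cdot 510} = - \frac{24813}{108 + 1530} = - \frac{24813}{1638} = \left(-24813\right) \frac{1}{1638} = - \frac{2757}{182}$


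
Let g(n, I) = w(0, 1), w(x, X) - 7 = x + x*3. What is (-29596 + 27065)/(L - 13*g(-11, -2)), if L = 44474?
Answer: -2531/44383 ≈ -0.057026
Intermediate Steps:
w(x, X) = 7 + 4*x (w(x, X) = 7 + (x + x*3) = 7 + (x + 3*x) = 7 + 4*x)
g(n, I) = 7 (g(n, I) = 7 + 4*0 = 7 + 0 = 7)
(-29596 + 27065)/(L - 13*g(-11, -2)) = (-29596 + 27065)/(44474 - 13*7) = -2531/(44474 - 91) = -2531/44383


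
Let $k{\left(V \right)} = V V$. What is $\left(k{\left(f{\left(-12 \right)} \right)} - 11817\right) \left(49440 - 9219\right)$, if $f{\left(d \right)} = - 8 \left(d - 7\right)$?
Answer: $453974427$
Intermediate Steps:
$f{\left(d \right)} = 56 - 8 d$ ($f{\left(d \right)} = - 8 \left(-7 + d\right) = 56 - 8 d$)
$k{\left(V \right)} = V^{2}$
$\left(k{\left(f{\left(-12 \right)} \right)} - 11817\right) \left(49440 - 9219\right) = \left(\left(56 - -96\right)^{2} - 11817\right) \left(49440 - 9219\right) = \left(\left(56 + 96\right)^{2} - 11817\right) 40221 = \left(152^{2} - 11817\right) 40221 = \left(23104 - 11817\right) 40221 = 11287 \cdot 40221 = 453974427$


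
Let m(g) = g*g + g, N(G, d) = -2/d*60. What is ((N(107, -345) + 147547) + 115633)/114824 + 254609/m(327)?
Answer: 165205823707/35407243464 ≈ 4.6659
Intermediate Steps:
N(G, d) = -120/d
m(g) = g + g**2 (m(g) = g**2 + g = g + g**2)
((N(107, -345) + 147547) + 115633)/114824 + 254609/m(327) = ((-120/(-345) + 147547) + 115633)/114824 + 254609/((327*(1 + 327))) = ((-120*(-1/345) + 147547) + 115633)*(1/114824) + 254609/((327*328)) = ((8/23 + 147547) + 115633)*(1/114824) + 254609/107256 = (3393589/23 + 115633)*(1/114824) + 254609*(1/107256) = (6053148/23)*(1/114824) + 254609/107256 = 1513287/660238 + 254609/107256 = 165205823707/35407243464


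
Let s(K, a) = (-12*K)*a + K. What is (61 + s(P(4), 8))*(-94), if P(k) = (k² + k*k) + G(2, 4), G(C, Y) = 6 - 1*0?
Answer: 333606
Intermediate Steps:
G(C, Y) = 6 (G(C, Y) = 6 + 0 = 6)
P(k) = 6 + 2*k² (P(k) = (k² + k*k) + 6 = (k² + k²) + 6 = 2*k² + 6 = 6 + 2*k²)
s(K, a) = K - 12*K*a (s(K, a) = -12*K*a + K = K - 12*K*a)
(61 + s(P(4), 8))*(-94) = (61 + (6 + 2*4²)*(1 - 12*8))*(-94) = (61 + (6 + 2*16)*(1 - 96))*(-94) = (61 + (6 + 32)*(-95))*(-94) = (61 + 38*(-95))*(-94) = (61 - 3610)*(-94) = -3549*(-94) = 333606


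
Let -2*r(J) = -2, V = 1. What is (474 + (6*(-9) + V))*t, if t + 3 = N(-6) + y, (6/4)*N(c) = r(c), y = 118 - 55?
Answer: 76622/3 ≈ 25541.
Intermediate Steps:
r(J) = 1 (r(J) = -1/2*(-2) = 1)
y = 63
N(c) = 2/3 (N(c) = (2/3)*1 = 2/3)
t = 182/3 (t = -3 + (2/3 + 63) = -3 + 191/3 = 182/3 ≈ 60.667)
(474 + (6*(-9) + V))*t = (474 + (6*(-9) + 1))*(182/3) = (474 + (-54 + 1))*(182/3) = (474 - 53)*(182/3) = 421*(182/3) = 76622/3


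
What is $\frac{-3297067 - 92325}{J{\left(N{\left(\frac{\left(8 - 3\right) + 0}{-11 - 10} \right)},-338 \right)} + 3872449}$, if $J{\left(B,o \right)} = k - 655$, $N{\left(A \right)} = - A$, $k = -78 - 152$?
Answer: $- \frac{847348}{967891} \approx -0.87546$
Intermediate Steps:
$k = -230$
$J{\left(B,o \right)} = -885$ ($J{\left(B,o \right)} = -230 - 655 = -885$)
$\frac{-3297067 - 92325}{J{\left(N{\left(\frac{\left(8 - 3\right) + 0}{-11 - 10} \right)},-338 \right)} + 3872449} = \frac{-3297067 - 92325}{-885 + 3872449} = - \frac{3389392}{3871564} = \left(-3389392\right) \frac{1}{3871564} = - \frac{847348}{967891}$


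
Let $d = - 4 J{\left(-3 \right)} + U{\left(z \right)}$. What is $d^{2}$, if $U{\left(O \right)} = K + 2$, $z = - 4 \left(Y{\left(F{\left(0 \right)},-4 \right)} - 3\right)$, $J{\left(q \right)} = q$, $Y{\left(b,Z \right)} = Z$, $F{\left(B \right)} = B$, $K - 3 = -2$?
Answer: $225$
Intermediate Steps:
$K = 1$ ($K = 3 - 2 = 1$)
$z = 28$ ($z = - 4 \left(-4 - 3\right) = \left(-4\right) \left(-7\right) = 28$)
$U{\left(O \right)} = 3$ ($U{\left(O \right)} = 1 + 2 = 3$)
$d = 15$ ($d = \left(-4\right) \left(-3\right) + 3 = 12 + 3 = 15$)
$d^{2} = 15^{2} = 225$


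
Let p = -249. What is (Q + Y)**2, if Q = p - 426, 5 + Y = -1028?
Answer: 2917264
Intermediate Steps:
Y = -1033 (Y = -5 - 1028 = -1033)
Q = -675 (Q = -249 - 426 = -675)
(Q + Y)**2 = (-675 - 1033)**2 = (-1708)**2 = 2917264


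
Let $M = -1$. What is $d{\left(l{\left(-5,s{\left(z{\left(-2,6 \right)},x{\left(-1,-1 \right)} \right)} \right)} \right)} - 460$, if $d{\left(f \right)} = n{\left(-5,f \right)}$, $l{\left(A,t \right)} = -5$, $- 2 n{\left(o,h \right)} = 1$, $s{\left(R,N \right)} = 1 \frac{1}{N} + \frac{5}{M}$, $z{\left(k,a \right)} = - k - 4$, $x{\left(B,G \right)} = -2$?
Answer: $- \frac{921}{2} \approx -460.5$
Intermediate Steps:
$z{\left(k,a \right)} = -4 - k$
$s{\left(R,N \right)} = -5 + \frac{1}{N}$ ($s{\left(R,N \right)} = 1 \frac{1}{N} + \frac{5}{-1} = \frac{1}{N} + 5 \left(-1\right) = \frac{1}{N} - 5 = -5 + \frac{1}{N}$)
$n{\left(o,h \right)} = - \frac{1}{2}$ ($n{\left(o,h \right)} = \left(- \frac{1}{2}\right) 1 = - \frac{1}{2}$)
$d{\left(f \right)} = - \frac{1}{2}$
$d{\left(l{\left(-5,s{\left(z{\left(-2,6 \right)},x{\left(-1,-1 \right)} \right)} \right)} \right)} - 460 = - \frac{1}{2} - 460 = - \frac{921}{2}$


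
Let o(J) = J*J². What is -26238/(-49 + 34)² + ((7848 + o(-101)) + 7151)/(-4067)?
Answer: 40577668/305025 ≈ 133.03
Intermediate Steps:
o(J) = J³
-26238/(-49 + 34)² + ((7848 + o(-101)) + 7151)/(-4067) = -26238/(-49 + 34)² + ((7848 + (-101)³) + 7151)/(-4067) = -26238/((-15)²) + ((7848 - 1030301) + 7151)*(-1/4067) = -26238/225 + (-1022453 + 7151)*(-1/4067) = -26238*1/225 - 1015302*(-1/4067) = -8746/75 + 1015302/4067 = 40577668/305025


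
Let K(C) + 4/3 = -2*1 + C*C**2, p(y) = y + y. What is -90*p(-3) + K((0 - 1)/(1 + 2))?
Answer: 14489/27 ≈ 536.63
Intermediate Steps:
p(y) = 2*y
K(C) = -10/3 + C**3 (K(C) = -4/3 + (-2*1 + C*C**2) = -4/3 + (-2 + C**3) = -10/3 + C**3)
-90*p(-3) + K((0 - 1)/(1 + 2)) = -180*(-3) + (-10/3 + ((0 - 1)/(1 + 2))**3) = -90*(-6) + (-10/3 + (-1/3)**3) = 540 + (-10/3 + (-1*1/3)**3) = 540 + (-10/3 + (-1/3)**3) = 540 + (-10/3 - 1/27) = 540 - 91/27 = 14489/27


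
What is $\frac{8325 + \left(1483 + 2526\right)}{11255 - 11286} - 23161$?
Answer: $- \frac{730325}{31} \approx -23559.0$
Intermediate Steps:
$\frac{8325 + \left(1483 + 2526\right)}{11255 - 11286} - 23161 = \frac{8325 + 4009}{-31} - 23161 = 12334 \left(- \frac{1}{31}\right) - 23161 = - \frac{12334}{31} - 23161 = - \frac{730325}{31}$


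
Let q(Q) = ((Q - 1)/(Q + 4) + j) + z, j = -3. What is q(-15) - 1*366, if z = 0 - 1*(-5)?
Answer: -3988/11 ≈ -362.55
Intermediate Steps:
z = 5 (z = 0 + 5 = 5)
q(Q) = 2 + (-1 + Q)/(4 + Q) (q(Q) = ((Q - 1)/(Q + 4) - 3) + 5 = ((-1 + Q)/(4 + Q) - 3) + 5 = (-3 + (-1 + Q)/(4 + Q)) + 5 = 2 + (-1 + Q)/(4 + Q))
q(-15) - 1*366 = (7 + 3*(-15))/(4 - 15) - 1*366 = (7 - 45)/(-11) - 366 = -1/11*(-38) - 366 = 38/11 - 366 = -3988/11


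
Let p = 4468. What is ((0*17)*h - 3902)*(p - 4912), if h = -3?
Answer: 1732488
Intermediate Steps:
((0*17)*h - 3902)*(p - 4912) = ((0*17)*(-3) - 3902)*(4468 - 4912) = (0*(-3) - 3902)*(-444) = (0 - 3902)*(-444) = -3902*(-444) = 1732488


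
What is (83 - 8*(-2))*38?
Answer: 3762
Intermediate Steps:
(83 - 8*(-2))*38 = (83 + 16)*38 = 99*38 = 3762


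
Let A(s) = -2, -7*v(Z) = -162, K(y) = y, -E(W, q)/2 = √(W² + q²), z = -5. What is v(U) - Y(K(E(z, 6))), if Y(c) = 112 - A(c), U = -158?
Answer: -636/7 ≈ -90.857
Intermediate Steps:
E(W, q) = -2*√(W² + q²)
v(Z) = 162/7 (v(Z) = -⅐*(-162) = 162/7)
Y(c) = 114 (Y(c) = 112 - 1*(-2) = 112 + 2 = 114)
v(U) - Y(K(E(z, 6))) = 162/7 - 1*114 = 162/7 - 114 = -636/7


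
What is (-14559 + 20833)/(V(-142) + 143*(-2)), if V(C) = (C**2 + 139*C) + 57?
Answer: 6274/197 ≈ 31.848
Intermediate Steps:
V(C) = 57 + C**2 + 139*C
(-14559 + 20833)/(V(-142) + 143*(-2)) = (-14559 + 20833)/((57 + (-142)**2 + 139*(-142)) + 143*(-2)) = 6274/((57 + 20164 - 19738) - 286) = 6274/(483 - 286) = 6274/197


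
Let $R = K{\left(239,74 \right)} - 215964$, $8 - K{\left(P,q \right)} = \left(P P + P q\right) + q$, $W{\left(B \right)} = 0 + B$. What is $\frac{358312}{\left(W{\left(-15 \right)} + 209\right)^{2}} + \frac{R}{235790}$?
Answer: $\frac{18385111287}{2218548110} \approx 8.287$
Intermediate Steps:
$W{\left(B \right)} = B$
$K{\left(P,q \right)} = 8 - q - P^{2} - P q$ ($K{\left(P,q \right)} = 8 - \left(\left(P P + P q\right) + q\right) = 8 - \left(\left(P^{2} + P q\right) + q\right) = 8 - \left(q + P^{2} + P q\right) = 8 - q - P^{2} - P q$)
$R = -290837$ ($R = \left(8 - 74 - 239^{2} - 239 \cdot 74\right) - 215964 = \left(8 - 74 - 57121 - 17686\right) - 215964 = -74873 - 215964 = -290837$)
$\frac{358312}{\left(W{\left(-15 \right)} + 209\right)^{2}} + \frac{R}{235790} = \frac{358312}{\left(-15 + 209\right)^{2}} - \frac{290837}{235790} = \frac{358312}{194^{2}} - \frac{290837}{235790} = \frac{358312}{37636} - \frac{290837}{235790} = 358312 \cdot \frac{1}{37636} - \frac{290837}{235790} = \frac{89578}{9409} - \frac{290837}{235790} = \frac{18385111287}{2218548110}$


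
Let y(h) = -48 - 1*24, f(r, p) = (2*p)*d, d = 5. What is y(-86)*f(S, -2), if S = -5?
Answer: 1440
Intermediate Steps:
f(r, p) = 10*p (f(r, p) = (2*p)*5 = 10*p)
y(h) = -72 (y(h) = -48 - 24 = -72)
y(-86)*f(S, -2) = -720*(-2) = -72*(-20) = 1440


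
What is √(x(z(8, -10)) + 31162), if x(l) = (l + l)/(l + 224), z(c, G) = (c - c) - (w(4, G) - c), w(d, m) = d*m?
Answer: 4*√562870/17 ≈ 176.53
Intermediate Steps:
z(c, G) = c - 4*G (z(c, G) = (c - c) - (4*G - c) = 0 - (-c + 4*G) = 0 + (c - 4*G) = c - 4*G)
x(l) = 2*l/(224 + l) (x(l) = (2*l)/(224 + l) = 2*l/(224 + l))
√(x(z(8, -10)) + 31162) = √(2*(8 - 4*(-10))/(224 + (8 - 4*(-10))) + 31162) = √(2*(8 + 40)/(224 + (8 + 40)) + 31162) = √(2*48/(224 + 48) + 31162) = √(2*48/272 + 31162) = √(2*48*(1/272) + 31162) = √(6/17 + 31162) = √(529760/17) = 4*√562870/17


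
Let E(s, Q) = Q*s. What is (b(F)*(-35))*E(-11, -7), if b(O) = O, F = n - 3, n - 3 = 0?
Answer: 0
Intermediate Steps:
n = 3 (n = 3 + 0 = 3)
F = 0 (F = 3 - 3 = 0)
(b(F)*(-35))*E(-11, -7) = (0*(-35))*(-7*(-11)) = 0*77 = 0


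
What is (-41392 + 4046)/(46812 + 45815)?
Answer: -37346/92627 ≈ -0.40319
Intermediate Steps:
(-41392 + 4046)/(46812 + 45815) = -37346/92627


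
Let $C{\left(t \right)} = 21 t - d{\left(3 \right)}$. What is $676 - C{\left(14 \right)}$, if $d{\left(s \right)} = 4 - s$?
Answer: $383$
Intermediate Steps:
$C{\left(t \right)} = -1 + 21 t$ ($C{\left(t \right)} = 21 t - \left(4 - 3\right) = 21 t - 1 = -1 + 21 t$)
$676 - C{\left(14 \right)} = 676 - \left(-1 + 21 \cdot 14\right) = 676 - \left(-1 + 294\right) = 676 - 293 = 383$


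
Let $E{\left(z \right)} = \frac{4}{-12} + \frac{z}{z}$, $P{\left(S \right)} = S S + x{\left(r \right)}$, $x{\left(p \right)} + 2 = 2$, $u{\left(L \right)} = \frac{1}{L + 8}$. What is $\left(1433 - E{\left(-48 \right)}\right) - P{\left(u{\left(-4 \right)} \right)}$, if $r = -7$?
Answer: $\frac{68749}{48} \approx 1432.3$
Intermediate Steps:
$u{\left(L \right)} = \frac{1}{8 + L}$
$x{\left(p \right)} = 0$ ($x{\left(p \right)} = -2 + 2 = 0$)
$P{\left(S \right)} = S^{2}$ ($P{\left(S \right)} = S S + 0 = S^{2} + 0 = S^{2}$)
$E{\left(z \right)} = \frac{2}{3}$ ($E{\left(z \right)} = 4 \left(- \frac{1}{12}\right) + 1 = - \frac{1}{3} + 1 = \frac{2}{3}$)
$\left(1433 - E{\left(-48 \right)}\right) - P{\left(u{\left(-4 \right)} \right)} = \left(1433 - \frac{2}{3}\right) - \left(\frac{1}{8 - 4}\right)^{2} = \left(1433 - \frac{2}{3}\right) - \left(\frac{1}{4}\right)^{2} = \frac{4297}{3} - \left(\frac{1}{4}\right)^{2} = \frac{4297}{3} - \frac{1}{16} = \frac{68749}{48}$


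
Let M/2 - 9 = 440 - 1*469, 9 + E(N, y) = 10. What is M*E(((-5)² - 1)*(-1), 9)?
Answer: -40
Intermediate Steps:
E(N, y) = 1 (E(N, y) = -9 + 10 = 1)
M = -40 (M = 18 + 2*(440 - 1*469) = 18 + 2*(440 - 469) = 18 + 2*(-29) = 18 - 58 = -40)
M*E(((-5)² - 1)*(-1), 9) = -40*1 = -40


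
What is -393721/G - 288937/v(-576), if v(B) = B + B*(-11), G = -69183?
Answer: -656359093/14759040 ≈ -44.472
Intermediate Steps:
v(B) = -10*B (v(B) = B - 11*B = -10*B)
-393721/G - 288937/v(-576) = -393721/(-69183) - 288937/((-10*(-576))) = -393721*(-1/69183) - 288937/5760 = 393721/69183 - 288937*1/5760 = 393721/69183 - 288937/5760 = -656359093/14759040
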